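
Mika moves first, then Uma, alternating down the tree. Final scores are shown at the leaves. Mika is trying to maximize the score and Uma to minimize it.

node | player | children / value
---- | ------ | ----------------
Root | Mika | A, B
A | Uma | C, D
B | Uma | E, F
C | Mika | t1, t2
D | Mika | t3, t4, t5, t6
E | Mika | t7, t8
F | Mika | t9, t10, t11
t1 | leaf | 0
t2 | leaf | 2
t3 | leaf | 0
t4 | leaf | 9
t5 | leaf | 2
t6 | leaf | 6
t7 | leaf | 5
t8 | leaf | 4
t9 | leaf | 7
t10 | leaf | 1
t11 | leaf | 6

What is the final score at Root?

5

C (Mika): max(0, 2) = 2
D (Mika): max(0, 9, 2, 6) = 9
A (Uma): min(2, 9) = 2
E (Mika): max(5, 4) = 5
F (Mika): max(7, 1, 6) = 7
B (Uma): min(5, 7) = 5
Root (Mika): max(2, 5) = 5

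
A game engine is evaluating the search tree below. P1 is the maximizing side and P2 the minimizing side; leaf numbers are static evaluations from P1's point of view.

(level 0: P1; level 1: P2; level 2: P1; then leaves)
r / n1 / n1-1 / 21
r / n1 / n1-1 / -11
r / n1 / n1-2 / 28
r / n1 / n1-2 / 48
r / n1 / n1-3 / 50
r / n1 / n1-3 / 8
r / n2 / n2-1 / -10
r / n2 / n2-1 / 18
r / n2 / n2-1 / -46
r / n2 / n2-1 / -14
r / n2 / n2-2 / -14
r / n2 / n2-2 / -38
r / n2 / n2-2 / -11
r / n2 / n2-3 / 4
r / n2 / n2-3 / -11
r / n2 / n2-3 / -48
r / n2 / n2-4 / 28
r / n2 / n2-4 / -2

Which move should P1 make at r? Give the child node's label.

n1-1 (P1): max(21, -11) = 21
n1-2 (P1): max(28, 48) = 48
n1-3 (P1): max(50, 8) = 50
n1 (P2): min(21, 48, 50) = 21
n2-1 (P1): max(-10, 18, -46, -14) = 18
n2-2 (P1): max(-14, -38, -11) = -11
n2-3 (P1): max(4, -11, -48) = 4
n2-4 (P1): max(28, -2) = 28
n2 (P2): min(18, -11, 4, 28) = -11
r (P1): max(21, -11) = 21
P1 at r wants the highest of {n1=21, n2=-11}, so chooses n1.

n1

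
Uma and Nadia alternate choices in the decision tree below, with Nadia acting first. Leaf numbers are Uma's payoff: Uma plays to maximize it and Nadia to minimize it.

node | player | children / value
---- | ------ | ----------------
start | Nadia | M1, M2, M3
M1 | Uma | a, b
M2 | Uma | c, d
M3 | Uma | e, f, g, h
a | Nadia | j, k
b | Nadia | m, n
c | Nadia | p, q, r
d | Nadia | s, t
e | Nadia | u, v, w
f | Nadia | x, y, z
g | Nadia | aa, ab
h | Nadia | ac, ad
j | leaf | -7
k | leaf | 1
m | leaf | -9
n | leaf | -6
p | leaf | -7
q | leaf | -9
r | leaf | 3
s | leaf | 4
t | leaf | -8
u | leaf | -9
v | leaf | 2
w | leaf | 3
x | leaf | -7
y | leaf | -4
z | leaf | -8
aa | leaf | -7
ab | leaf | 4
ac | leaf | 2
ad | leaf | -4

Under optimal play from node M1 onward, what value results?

a (Nadia): min(-7, 1) = -7
b (Nadia): min(-9, -6) = -9
M1 (Uma): max(-7, -9) = -7

-7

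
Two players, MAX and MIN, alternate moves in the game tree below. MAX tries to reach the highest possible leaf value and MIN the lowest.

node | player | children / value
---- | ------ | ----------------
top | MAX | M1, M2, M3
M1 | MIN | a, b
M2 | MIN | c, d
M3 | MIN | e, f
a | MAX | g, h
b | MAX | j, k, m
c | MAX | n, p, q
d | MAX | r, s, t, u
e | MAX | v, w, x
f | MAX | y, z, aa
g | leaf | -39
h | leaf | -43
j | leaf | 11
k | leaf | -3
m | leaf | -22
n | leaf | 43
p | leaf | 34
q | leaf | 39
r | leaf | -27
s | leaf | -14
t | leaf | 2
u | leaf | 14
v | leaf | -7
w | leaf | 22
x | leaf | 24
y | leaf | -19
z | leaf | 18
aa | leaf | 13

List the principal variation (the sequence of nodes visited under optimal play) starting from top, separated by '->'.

a (MAX): max(-39, -43) = -39
b (MAX): max(11, -3, -22) = 11
M1 (MIN): min(-39, 11) = -39
c (MAX): max(43, 34, 39) = 43
d (MAX): max(-27, -14, 2, 14) = 14
M2 (MIN): min(43, 14) = 14
e (MAX): max(-7, 22, 24) = 24
f (MAX): max(-19, 18, 13) = 18
M3 (MIN): min(24, 18) = 18
top (MAX): max(-39, 14, 18) = 18
At top, MAX picks M3 (highest: 18).
At M3, MIN picks f (lowest: 18).
At f, MAX picks z (highest: 18).
Terminal value 18.

top -> M3 -> f -> z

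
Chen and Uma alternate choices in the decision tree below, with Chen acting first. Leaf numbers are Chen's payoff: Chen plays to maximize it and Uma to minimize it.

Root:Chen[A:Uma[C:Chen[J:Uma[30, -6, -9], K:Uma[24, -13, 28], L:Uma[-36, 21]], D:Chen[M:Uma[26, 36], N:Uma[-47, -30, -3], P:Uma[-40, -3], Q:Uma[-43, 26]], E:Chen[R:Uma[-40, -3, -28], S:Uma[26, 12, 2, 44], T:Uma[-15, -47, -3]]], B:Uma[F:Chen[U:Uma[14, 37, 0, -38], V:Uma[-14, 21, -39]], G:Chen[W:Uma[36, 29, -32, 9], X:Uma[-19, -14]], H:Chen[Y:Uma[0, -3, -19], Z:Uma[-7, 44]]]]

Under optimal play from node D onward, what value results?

M (Uma): min(26, 36) = 26
N (Uma): min(-47, -30, -3) = -47
P (Uma): min(-40, -3) = -40
Q (Uma): min(-43, 26) = -43
D (Chen): max(26, -47, -40, -43) = 26

26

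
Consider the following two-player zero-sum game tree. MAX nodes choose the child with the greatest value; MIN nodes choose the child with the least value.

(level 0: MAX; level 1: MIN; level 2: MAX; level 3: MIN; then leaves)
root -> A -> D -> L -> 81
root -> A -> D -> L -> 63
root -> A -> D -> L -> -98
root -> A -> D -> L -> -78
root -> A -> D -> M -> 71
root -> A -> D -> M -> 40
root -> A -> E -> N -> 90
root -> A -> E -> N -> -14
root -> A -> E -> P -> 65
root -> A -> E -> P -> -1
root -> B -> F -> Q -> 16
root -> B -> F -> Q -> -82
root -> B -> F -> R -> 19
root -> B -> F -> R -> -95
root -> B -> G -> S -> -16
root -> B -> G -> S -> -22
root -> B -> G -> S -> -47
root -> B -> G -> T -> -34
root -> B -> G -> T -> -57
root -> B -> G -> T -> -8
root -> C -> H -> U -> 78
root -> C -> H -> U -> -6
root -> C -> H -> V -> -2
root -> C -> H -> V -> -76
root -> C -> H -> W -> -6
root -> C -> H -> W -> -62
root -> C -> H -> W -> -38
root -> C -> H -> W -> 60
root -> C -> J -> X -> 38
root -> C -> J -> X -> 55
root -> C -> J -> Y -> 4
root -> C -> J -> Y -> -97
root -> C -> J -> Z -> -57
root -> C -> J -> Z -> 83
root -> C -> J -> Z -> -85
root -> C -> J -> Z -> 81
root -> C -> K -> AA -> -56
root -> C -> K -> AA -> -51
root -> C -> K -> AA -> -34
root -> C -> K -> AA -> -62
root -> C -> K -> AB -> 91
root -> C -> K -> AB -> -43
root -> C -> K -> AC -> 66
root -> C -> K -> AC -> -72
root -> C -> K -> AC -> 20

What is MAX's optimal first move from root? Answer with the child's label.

A

L (MIN): min(81, 63, -98, -78) = -98
M (MIN): min(71, 40) = 40
D (MAX): max(-98, 40) = 40
N (MIN): min(90, -14) = -14
P (MIN): min(65, -1) = -1
E (MAX): max(-14, -1) = -1
A (MIN): min(40, -1) = -1
Q (MIN): min(16, -82) = -82
R (MIN): min(19, -95) = -95
F (MAX): max(-82, -95) = -82
S (MIN): min(-16, -22, -47) = -47
T (MIN): min(-34, -57, -8) = -57
G (MAX): max(-47, -57) = -47
B (MIN): min(-82, -47) = -82
U (MIN): min(78, -6) = -6
V (MIN): min(-2, -76) = -76
W (MIN): min(-6, -62, -38, 60) = -62
H (MAX): max(-6, -76, -62) = -6
X (MIN): min(38, 55) = 38
Y (MIN): min(4, -97) = -97
Z (MIN): min(-57, 83, -85, 81) = -85
J (MAX): max(38, -97, -85) = 38
AA (MIN): min(-56, -51, -34, -62) = -62
AB (MIN): min(91, -43) = -43
AC (MIN): min(66, -72, 20) = -72
K (MAX): max(-62, -43, -72) = -43
C (MIN): min(-6, 38, -43) = -43
root (MAX): max(-1, -82, -43) = -1
MAX at root wants the highest of {A=-1, B=-82, C=-43}, so chooses A.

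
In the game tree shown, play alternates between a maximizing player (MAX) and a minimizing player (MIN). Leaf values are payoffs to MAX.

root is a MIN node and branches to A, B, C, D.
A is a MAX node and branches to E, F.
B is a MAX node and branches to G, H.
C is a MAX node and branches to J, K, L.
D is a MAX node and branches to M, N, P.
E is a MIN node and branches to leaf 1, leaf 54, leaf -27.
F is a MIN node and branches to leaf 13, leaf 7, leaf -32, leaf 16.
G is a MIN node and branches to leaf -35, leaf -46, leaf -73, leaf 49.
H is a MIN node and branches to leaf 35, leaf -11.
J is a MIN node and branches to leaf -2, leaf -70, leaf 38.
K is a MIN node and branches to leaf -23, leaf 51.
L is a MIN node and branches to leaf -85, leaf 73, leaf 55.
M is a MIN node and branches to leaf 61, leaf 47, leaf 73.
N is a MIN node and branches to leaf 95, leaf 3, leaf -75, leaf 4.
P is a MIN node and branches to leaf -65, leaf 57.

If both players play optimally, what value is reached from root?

-27

E (MIN): min(1, 54, -27) = -27
F (MIN): min(13, 7, -32, 16) = -32
A (MAX): max(-27, -32) = -27
G (MIN): min(-35, -46, -73, 49) = -73
H (MIN): min(35, -11) = -11
B (MAX): max(-73, -11) = -11
J (MIN): min(-2, -70, 38) = -70
K (MIN): min(-23, 51) = -23
L (MIN): min(-85, 73, 55) = -85
C (MAX): max(-70, -23, -85) = -23
M (MIN): min(61, 47, 73) = 47
N (MIN): min(95, 3, -75, 4) = -75
P (MIN): min(-65, 57) = -65
D (MAX): max(47, -75, -65) = 47
root (MIN): min(-27, -11, -23, 47) = -27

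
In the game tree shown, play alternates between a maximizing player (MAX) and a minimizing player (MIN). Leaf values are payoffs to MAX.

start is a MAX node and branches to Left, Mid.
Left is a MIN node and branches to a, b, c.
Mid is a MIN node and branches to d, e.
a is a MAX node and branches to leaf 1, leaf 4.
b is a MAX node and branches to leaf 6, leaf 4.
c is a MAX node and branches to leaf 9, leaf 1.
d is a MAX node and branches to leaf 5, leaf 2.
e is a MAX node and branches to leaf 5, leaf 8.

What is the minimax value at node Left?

4

a (MAX): max(1, 4) = 4
b (MAX): max(6, 4) = 6
c (MAX): max(9, 1) = 9
Left (MIN): min(4, 6, 9) = 4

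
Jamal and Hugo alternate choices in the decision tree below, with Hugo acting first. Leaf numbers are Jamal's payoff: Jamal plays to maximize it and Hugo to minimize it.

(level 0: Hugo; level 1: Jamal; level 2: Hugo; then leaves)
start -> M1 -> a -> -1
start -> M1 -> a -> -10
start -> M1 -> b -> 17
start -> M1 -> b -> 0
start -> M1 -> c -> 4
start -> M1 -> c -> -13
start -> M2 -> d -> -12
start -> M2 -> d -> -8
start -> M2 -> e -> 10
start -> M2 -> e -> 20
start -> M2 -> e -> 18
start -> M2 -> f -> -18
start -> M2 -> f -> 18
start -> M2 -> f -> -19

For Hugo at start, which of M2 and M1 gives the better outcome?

d (Hugo): min(-12, -8) = -12
e (Hugo): min(10, 20, 18) = 10
f (Hugo): min(-18, 18, -19) = -19
M2 (Jamal): max(-12, 10, -19) = 10
a (Hugo): min(-1, -10) = -10
b (Hugo): min(17, 0) = 0
c (Hugo): min(4, -13) = -13
M1 (Jamal): max(-10, 0, -13) = 0
Hugo prefers the lower value; M2=10, M1=0. M1 is better since 0 < 10.

M1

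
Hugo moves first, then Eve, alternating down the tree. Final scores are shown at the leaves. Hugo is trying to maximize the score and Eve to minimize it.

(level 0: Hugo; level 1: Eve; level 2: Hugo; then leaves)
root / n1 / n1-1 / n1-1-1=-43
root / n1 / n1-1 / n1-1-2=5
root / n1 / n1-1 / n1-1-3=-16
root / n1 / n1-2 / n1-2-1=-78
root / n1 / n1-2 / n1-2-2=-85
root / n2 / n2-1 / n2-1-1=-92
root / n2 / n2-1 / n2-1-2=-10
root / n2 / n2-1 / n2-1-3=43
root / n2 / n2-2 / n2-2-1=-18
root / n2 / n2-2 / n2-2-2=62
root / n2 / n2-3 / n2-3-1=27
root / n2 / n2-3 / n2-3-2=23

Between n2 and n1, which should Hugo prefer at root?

n2-1 (Hugo): max(-92, -10, 43) = 43
n2-2 (Hugo): max(-18, 62) = 62
n2-3 (Hugo): max(27, 23) = 27
n2 (Eve): min(43, 62, 27) = 27
n1-1 (Hugo): max(-43, 5, -16) = 5
n1-2 (Hugo): max(-78, -85) = -78
n1 (Eve): min(5, -78) = -78
Hugo prefers the higher value; n2=27, n1=-78. n2 is better since 27 > -78.

n2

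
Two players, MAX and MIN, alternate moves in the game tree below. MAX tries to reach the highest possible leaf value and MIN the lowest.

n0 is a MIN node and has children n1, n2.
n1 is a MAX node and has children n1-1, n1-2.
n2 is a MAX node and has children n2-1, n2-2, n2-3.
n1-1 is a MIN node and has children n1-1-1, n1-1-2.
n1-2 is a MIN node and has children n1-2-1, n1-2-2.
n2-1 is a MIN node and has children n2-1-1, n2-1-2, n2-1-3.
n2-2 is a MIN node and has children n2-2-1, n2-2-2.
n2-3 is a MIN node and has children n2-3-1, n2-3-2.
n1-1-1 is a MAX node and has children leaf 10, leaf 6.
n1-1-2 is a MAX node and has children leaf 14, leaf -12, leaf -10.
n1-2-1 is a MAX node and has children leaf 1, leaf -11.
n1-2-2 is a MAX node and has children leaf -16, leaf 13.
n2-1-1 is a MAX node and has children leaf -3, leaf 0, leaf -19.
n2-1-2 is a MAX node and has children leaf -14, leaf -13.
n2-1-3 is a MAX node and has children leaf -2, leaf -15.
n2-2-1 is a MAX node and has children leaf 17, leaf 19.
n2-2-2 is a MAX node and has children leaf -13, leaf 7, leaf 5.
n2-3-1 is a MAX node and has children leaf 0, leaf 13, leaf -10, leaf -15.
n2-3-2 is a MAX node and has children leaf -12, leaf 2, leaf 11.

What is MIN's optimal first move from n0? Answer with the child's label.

n1-1-1 (MAX): max(10, 6) = 10
n1-1-2 (MAX): max(14, -12, -10) = 14
n1-1 (MIN): min(10, 14) = 10
n1-2-1 (MAX): max(1, -11) = 1
n1-2-2 (MAX): max(-16, 13) = 13
n1-2 (MIN): min(1, 13) = 1
n1 (MAX): max(10, 1) = 10
n2-1-1 (MAX): max(-3, 0, -19) = 0
n2-1-2 (MAX): max(-14, -13) = -13
n2-1-3 (MAX): max(-2, -15) = -2
n2-1 (MIN): min(0, -13, -2) = -13
n2-2-1 (MAX): max(17, 19) = 19
n2-2-2 (MAX): max(-13, 7, 5) = 7
n2-2 (MIN): min(19, 7) = 7
n2-3-1 (MAX): max(0, 13, -10, -15) = 13
n2-3-2 (MAX): max(-12, 2, 11) = 11
n2-3 (MIN): min(13, 11) = 11
n2 (MAX): max(-13, 7, 11) = 11
n0 (MIN): min(10, 11) = 10
MIN at n0 wants the lowest of {n1=10, n2=11}, so chooses n1.

n1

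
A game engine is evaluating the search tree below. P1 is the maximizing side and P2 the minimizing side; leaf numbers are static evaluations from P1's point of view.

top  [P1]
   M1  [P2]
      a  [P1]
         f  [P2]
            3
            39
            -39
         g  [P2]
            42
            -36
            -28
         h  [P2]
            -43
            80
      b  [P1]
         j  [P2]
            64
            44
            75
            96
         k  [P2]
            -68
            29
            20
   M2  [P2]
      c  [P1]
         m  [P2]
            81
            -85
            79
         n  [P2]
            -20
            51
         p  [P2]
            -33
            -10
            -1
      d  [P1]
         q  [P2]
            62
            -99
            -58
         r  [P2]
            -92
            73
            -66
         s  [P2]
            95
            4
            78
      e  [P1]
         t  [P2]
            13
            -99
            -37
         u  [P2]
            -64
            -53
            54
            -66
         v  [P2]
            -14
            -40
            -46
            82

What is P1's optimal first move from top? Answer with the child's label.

M1

f (P2): min(3, 39, -39) = -39
g (P2): min(42, -36, -28) = -36
h (P2): min(-43, 80) = -43
a (P1): max(-39, -36, -43) = -36
j (P2): min(64, 44, 75, 96) = 44
k (P2): min(-68, 29, 20) = -68
b (P1): max(44, -68) = 44
M1 (P2): min(-36, 44) = -36
m (P2): min(81, -85, 79) = -85
n (P2): min(-20, 51) = -20
p (P2): min(-33, -10, -1) = -33
c (P1): max(-85, -20, -33) = -20
q (P2): min(62, -99, -58) = -99
r (P2): min(-92, 73, -66) = -92
s (P2): min(95, 4, 78) = 4
d (P1): max(-99, -92, 4) = 4
t (P2): min(13, -99, -37) = -99
u (P2): min(-64, -53, 54, -66) = -66
v (P2): min(-14, -40, -46, 82) = -46
e (P1): max(-99, -66, -46) = -46
M2 (P2): min(-20, 4, -46) = -46
top (P1): max(-36, -46) = -36
P1 at top wants the highest of {M1=-36, M2=-46}, so chooses M1.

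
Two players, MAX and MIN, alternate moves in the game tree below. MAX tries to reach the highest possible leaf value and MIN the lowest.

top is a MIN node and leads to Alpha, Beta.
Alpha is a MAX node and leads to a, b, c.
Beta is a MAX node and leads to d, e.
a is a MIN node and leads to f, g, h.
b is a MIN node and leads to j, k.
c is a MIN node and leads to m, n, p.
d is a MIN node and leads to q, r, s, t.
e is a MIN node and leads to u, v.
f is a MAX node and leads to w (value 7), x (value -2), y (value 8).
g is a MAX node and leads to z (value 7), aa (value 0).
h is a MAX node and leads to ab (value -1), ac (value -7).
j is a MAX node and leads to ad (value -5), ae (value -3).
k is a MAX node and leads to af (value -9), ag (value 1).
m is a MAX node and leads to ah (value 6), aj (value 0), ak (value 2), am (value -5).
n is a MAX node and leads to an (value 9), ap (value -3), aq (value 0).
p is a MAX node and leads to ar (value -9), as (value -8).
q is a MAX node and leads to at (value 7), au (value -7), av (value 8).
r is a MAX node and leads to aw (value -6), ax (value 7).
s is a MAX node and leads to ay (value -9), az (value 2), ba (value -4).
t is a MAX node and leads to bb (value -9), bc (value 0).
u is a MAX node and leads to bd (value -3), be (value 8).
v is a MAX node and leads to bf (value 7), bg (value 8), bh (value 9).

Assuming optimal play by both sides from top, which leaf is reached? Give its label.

f (MAX): max(7, -2, 8) = 8
g (MAX): max(7, 0) = 7
h (MAX): max(-1, -7) = -1
a (MIN): min(8, 7, -1) = -1
j (MAX): max(-5, -3) = -3
k (MAX): max(-9, 1) = 1
b (MIN): min(-3, 1) = -3
m (MAX): max(6, 0, 2, -5) = 6
n (MAX): max(9, -3, 0) = 9
p (MAX): max(-9, -8) = -8
c (MIN): min(6, 9, -8) = -8
Alpha (MAX): max(-1, -3, -8) = -1
q (MAX): max(7, -7, 8) = 8
r (MAX): max(-6, 7) = 7
s (MAX): max(-9, 2, -4) = 2
t (MAX): max(-9, 0) = 0
d (MIN): min(8, 7, 2, 0) = 0
u (MAX): max(-3, 8) = 8
v (MAX): max(7, 8, 9) = 9
e (MIN): min(8, 9) = 8
Beta (MAX): max(0, 8) = 8
top (MIN): min(-1, 8) = -1
At top, MIN picks Alpha (lowest: -1).
At Alpha, MAX picks a (highest: -1).
At a, MIN picks h (lowest: -1).
At h, MAX picks ab (highest: -1).
Terminal value -1.

ab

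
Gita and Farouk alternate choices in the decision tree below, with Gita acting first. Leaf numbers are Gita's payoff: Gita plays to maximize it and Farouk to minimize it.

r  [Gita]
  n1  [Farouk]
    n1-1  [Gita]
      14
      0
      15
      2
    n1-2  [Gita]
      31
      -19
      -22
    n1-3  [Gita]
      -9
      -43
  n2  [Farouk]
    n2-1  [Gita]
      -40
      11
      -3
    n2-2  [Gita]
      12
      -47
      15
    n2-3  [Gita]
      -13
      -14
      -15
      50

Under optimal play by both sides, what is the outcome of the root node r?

11

n1-1 (Gita): max(14, 0, 15, 2) = 15
n1-2 (Gita): max(31, -19, -22) = 31
n1-3 (Gita): max(-9, -43) = -9
n1 (Farouk): min(15, 31, -9) = -9
n2-1 (Gita): max(-40, 11, -3) = 11
n2-2 (Gita): max(12, -47, 15) = 15
n2-3 (Gita): max(-13, -14, -15, 50) = 50
n2 (Farouk): min(11, 15, 50) = 11
r (Gita): max(-9, 11) = 11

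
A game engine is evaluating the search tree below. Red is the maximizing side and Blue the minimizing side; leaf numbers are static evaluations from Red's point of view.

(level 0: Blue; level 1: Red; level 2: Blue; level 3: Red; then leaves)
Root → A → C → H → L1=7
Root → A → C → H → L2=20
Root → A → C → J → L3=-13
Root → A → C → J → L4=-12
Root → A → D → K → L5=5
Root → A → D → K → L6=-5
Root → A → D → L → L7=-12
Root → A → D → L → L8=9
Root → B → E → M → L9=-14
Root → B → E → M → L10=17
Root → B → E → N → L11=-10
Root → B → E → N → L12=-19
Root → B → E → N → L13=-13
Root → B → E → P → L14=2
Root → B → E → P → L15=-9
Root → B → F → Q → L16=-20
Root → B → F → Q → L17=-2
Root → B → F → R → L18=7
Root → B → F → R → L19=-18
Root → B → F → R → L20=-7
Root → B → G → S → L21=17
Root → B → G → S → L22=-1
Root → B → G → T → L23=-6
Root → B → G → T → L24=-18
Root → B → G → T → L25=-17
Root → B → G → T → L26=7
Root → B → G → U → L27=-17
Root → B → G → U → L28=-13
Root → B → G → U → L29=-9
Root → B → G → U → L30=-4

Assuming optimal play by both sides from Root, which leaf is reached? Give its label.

H (Red): max(7, 20) = 20
J (Red): max(-13, -12) = -12
C (Blue): min(20, -12) = -12
K (Red): max(5, -5) = 5
L (Red): max(-12, 9) = 9
D (Blue): min(5, 9) = 5
A (Red): max(-12, 5) = 5
M (Red): max(-14, 17) = 17
N (Red): max(-10, -19, -13) = -10
P (Red): max(2, -9) = 2
E (Blue): min(17, -10, 2) = -10
Q (Red): max(-20, -2) = -2
R (Red): max(7, -18, -7) = 7
F (Blue): min(-2, 7) = -2
S (Red): max(17, -1) = 17
T (Red): max(-6, -18, -17, 7) = 7
U (Red): max(-17, -13, -9, -4) = -4
G (Blue): min(17, 7, -4) = -4
B (Red): max(-10, -2, -4) = -2
Root (Blue): min(5, -2) = -2
At Root, Blue picks B (lowest: -2).
At B, Red picks F (highest: -2).
At F, Blue picks Q (lowest: -2).
At Q, Red picks L17 (highest: -2).
Terminal value -2.

L17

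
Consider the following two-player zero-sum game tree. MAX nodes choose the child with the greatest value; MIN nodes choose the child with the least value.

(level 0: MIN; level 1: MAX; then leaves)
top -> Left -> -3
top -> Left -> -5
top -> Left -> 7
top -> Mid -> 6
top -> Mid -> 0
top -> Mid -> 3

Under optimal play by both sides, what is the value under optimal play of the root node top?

Left (MAX): max(-3, -5, 7) = 7
Mid (MAX): max(6, 0, 3) = 6
top (MIN): min(7, 6) = 6

6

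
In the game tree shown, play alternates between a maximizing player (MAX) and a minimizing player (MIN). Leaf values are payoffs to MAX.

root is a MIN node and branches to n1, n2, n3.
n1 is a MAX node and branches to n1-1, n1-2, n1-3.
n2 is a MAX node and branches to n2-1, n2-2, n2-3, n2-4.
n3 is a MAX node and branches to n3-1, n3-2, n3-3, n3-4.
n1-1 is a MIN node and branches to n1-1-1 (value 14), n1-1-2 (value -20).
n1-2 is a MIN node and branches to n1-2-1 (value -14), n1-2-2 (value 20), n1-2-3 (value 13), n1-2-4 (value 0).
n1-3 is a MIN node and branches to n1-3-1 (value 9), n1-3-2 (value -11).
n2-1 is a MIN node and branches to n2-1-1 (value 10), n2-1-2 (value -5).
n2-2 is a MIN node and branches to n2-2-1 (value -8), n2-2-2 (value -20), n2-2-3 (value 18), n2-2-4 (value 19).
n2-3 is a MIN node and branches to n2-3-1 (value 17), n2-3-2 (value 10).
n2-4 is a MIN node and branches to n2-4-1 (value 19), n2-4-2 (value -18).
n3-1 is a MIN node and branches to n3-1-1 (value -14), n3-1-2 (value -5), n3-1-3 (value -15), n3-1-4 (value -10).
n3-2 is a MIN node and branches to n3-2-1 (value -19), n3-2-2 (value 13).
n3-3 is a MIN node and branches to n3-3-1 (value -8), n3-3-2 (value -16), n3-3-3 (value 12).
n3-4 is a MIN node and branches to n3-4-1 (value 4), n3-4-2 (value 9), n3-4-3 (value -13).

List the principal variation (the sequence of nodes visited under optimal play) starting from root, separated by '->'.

n1-1 (MIN): min(14, -20) = -20
n1-2 (MIN): min(-14, 20, 13, 0) = -14
n1-3 (MIN): min(9, -11) = -11
n1 (MAX): max(-20, -14, -11) = -11
n2-1 (MIN): min(10, -5) = -5
n2-2 (MIN): min(-8, -20, 18, 19) = -20
n2-3 (MIN): min(17, 10) = 10
n2-4 (MIN): min(19, -18) = -18
n2 (MAX): max(-5, -20, 10, -18) = 10
n3-1 (MIN): min(-14, -5, -15, -10) = -15
n3-2 (MIN): min(-19, 13) = -19
n3-3 (MIN): min(-8, -16, 12) = -16
n3-4 (MIN): min(4, 9, -13) = -13
n3 (MAX): max(-15, -19, -16, -13) = -13
root (MIN): min(-11, 10, -13) = -13
At root, MIN picks n3 (lowest: -13).
At n3, MAX picks n3-4 (highest: -13).
At n3-4, MIN picks n3-4-3 (lowest: -13).
Terminal value -13.

root -> n3 -> n3-4 -> n3-4-3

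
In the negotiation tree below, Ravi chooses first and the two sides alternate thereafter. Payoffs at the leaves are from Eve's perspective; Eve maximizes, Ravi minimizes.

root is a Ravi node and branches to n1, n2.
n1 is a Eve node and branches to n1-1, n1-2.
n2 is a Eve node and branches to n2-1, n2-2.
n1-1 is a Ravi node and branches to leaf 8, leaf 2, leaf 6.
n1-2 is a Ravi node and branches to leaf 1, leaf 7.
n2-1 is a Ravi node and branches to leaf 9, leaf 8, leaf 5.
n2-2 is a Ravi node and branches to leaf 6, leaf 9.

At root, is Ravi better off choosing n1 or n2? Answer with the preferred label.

n1-1 (Ravi): min(8, 2, 6) = 2
n1-2 (Ravi): min(1, 7) = 1
n1 (Eve): max(2, 1) = 2
n2-1 (Ravi): min(9, 8, 5) = 5
n2-2 (Ravi): min(6, 9) = 6
n2 (Eve): max(5, 6) = 6
Ravi prefers the lower value; n1=2, n2=6. n1 is better since 2 < 6.

n1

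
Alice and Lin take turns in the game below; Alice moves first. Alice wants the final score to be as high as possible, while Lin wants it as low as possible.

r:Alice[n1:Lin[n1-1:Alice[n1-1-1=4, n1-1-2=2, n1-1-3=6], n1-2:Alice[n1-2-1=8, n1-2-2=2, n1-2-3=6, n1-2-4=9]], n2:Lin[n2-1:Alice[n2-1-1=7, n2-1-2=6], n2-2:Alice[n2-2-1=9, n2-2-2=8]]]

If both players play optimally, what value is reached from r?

7

n1-1 (Alice): max(4, 2, 6) = 6
n1-2 (Alice): max(8, 2, 6, 9) = 9
n1 (Lin): min(6, 9) = 6
n2-1 (Alice): max(7, 6) = 7
n2-2 (Alice): max(9, 8) = 9
n2 (Lin): min(7, 9) = 7
r (Alice): max(6, 7) = 7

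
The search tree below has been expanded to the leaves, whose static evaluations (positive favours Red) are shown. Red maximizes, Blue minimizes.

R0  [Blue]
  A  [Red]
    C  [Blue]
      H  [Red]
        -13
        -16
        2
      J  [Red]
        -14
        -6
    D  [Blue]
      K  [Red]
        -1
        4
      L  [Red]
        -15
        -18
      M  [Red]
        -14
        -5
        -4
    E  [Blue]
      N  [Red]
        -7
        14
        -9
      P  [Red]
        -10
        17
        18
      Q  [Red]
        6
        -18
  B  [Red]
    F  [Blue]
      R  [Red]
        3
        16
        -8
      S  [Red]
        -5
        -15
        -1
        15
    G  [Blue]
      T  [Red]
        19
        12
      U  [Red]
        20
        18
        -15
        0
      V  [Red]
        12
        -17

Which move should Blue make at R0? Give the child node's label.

H (Red): max(-13, -16, 2) = 2
J (Red): max(-14, -6) = -6
C (Blue): min(2, -6) = -6
K (Red): max(-1, 4) = 4
L (Red): max(-15, -18) = -15
M (Red): max(-14, -5, -4) = -4
D (Blue): min(4, -15, -4) = -15
N (Red): max(-7, 14, -9) = 14
P (Red): max(-10, 17, 18) = 18
Q (Red): max(6, -18) = 6
E (Blue): min(14, 18, 6) = 6
A (Red): max(-6, -15, 6) = 6
R (Red): max(3, 16, -8) = 16
S (Red): max(-5, -15, -1, 15) = 15
F (Blue): min(16, 15) = 15
T (Red): max(19, 12) = 19
U (Red): max(20, 18, -15, 0) = 20
V (Red): max(12, -17) = 12
G (Blue): min(19, 20, 12) = 12
B (Red): max(15, 12) = 15
R0 (Blue): min(6, 15) = 6
Blue at R0 wants the lowest of {A=6, B=15}, so chooses A.

A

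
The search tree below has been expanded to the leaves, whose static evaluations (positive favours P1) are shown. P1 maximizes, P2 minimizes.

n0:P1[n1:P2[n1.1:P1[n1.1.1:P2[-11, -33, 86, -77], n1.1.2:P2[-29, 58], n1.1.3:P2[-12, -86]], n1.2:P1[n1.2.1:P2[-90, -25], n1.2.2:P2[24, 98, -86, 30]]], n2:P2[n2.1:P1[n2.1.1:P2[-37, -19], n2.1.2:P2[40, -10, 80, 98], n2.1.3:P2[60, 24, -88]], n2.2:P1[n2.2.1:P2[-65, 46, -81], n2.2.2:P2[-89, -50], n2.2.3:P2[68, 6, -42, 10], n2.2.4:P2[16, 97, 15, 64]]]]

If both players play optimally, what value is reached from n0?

-10

n1.1.1 (P2): min(-11, -33, 86, -77) = -77
n1.1.2 (P2): min(-29, 58) = -29
n1.1.3 (P2): min(-12, -86) = -86
n1.1 (P1): max(-77, -29, -86) = -29
n1.2.1 (P2): min(-90, -25) = -90
n1.2.2 (P2): min(24, 98, -86, 30) = -86
n1.2 (P1): max(-90, -86) = -86
n1 (P2): min(-29, -86) = -86
n2.1.1 (P2): min(-37, -19) = -37
n2.1.2 (P2): min(40, -10, 80, 98) = -10
n2.1.3 (P2): min(60, 24, -88) = -88
n2.1 (P1): max(-37, -10, -88) = -10
n2.2.1 (P2): min(-65, 46, -81) = -81
n2.2.2 (P2): min(-89, -50) = -89
n2.2.3 (P2): min(68, 6, -42, 10) = -42
n2.2.4 (P2): min(16, 97, 15, 64) = 15
n2.2 (P1): max(-81, -89, -42, 15) = 15
n2 (P2): min(-10, 15) = -10
n0 (P1): max(-86, -10) = -10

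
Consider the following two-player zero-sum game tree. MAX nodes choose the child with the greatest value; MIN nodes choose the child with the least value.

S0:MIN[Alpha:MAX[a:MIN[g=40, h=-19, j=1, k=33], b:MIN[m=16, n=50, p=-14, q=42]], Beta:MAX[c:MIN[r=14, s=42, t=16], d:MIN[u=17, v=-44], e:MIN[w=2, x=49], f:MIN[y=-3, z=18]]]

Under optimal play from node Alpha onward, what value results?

-14

a (MIN): min(40, -19, 1, 33) = -19
b (MIN): min(16, 50, -14, 42) = -14
Alpha (MAX): max(-19, -14) = -14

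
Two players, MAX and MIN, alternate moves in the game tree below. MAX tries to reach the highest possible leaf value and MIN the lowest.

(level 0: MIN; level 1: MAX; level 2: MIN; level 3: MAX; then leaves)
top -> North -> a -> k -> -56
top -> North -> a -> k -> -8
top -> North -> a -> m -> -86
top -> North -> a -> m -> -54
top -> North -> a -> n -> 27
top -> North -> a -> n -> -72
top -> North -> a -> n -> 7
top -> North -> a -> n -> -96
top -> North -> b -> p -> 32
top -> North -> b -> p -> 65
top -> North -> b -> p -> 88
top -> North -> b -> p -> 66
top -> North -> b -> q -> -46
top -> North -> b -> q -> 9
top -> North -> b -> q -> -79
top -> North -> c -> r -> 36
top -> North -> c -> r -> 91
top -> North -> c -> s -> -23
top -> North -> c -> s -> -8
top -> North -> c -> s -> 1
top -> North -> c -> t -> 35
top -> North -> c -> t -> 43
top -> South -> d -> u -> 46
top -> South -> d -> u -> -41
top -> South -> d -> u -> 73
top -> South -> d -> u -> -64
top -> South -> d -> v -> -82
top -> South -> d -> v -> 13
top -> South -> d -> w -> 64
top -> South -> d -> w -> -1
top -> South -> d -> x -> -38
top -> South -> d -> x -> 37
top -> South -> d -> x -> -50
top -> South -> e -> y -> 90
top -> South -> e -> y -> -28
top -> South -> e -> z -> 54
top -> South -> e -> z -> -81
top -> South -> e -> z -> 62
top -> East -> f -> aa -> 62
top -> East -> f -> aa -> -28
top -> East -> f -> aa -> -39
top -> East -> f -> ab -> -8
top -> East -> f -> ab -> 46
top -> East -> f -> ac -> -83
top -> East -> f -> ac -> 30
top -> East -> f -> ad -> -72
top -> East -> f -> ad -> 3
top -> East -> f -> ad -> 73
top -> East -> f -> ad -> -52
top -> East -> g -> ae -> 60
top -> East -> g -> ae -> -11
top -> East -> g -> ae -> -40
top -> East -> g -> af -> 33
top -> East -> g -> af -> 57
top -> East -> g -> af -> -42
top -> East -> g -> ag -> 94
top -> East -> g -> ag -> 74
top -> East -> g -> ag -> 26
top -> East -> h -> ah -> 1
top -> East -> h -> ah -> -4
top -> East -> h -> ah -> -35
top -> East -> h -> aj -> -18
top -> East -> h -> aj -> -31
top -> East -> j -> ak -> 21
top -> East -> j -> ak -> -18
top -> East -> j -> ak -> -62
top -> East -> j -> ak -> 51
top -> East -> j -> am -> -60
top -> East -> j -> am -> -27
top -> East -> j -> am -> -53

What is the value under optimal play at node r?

91

r (MAX): max(36, 91) = 91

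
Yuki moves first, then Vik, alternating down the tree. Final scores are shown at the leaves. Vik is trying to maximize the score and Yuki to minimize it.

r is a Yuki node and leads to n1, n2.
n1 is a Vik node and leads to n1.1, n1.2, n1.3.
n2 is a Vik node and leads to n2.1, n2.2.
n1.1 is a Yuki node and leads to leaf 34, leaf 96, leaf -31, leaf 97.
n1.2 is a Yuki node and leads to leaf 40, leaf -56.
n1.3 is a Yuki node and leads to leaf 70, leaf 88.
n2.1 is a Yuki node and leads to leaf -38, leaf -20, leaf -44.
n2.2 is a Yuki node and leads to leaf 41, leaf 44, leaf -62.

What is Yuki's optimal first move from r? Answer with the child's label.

n1.1 (Yuki): min(34, 96, -31, 97) = -31
n1.2 (Yuki): min(40, -56) = -56
n1.3 (Yuki): min(70, 88) = 70
n1 (Vik): max(-31, -56, 70) = 70
n2.1 (Yuki): min(-38, -20, -44) = -44
n2.2 (Yuki): min(41, 44, -62) = -62
n2 (Vik): max(-44, -62) = -44
r (Yuki): min(70, -44) = -44
Yuki at r wants the lowest of {n1=70, n2=-44}, so chooses n2.

n2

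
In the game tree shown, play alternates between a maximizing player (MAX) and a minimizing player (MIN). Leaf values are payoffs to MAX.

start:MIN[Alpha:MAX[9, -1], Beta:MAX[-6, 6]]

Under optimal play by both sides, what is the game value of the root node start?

Alpha (MAX): max(9, -1) = 9
Beta (MAX): max(-6, 6) = 6
start (MIN): min(9, 6) = 6

6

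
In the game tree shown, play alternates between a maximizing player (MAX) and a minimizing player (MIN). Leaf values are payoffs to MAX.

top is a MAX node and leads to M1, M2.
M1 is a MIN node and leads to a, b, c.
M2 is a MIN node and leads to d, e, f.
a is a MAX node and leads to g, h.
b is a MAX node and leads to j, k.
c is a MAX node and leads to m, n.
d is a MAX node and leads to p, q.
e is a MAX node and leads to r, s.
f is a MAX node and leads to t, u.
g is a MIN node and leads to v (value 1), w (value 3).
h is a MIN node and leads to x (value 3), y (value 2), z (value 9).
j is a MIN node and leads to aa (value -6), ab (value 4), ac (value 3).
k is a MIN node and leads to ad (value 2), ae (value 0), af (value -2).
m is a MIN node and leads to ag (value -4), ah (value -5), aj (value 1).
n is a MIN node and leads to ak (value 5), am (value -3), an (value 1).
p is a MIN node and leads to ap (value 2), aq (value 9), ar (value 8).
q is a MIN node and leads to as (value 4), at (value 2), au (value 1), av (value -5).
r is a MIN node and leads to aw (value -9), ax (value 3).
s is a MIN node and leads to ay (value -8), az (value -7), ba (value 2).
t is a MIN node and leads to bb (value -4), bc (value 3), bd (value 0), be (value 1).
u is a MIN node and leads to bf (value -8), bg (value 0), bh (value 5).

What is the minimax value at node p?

2

p (MIN): min(2, 9, 8) = 2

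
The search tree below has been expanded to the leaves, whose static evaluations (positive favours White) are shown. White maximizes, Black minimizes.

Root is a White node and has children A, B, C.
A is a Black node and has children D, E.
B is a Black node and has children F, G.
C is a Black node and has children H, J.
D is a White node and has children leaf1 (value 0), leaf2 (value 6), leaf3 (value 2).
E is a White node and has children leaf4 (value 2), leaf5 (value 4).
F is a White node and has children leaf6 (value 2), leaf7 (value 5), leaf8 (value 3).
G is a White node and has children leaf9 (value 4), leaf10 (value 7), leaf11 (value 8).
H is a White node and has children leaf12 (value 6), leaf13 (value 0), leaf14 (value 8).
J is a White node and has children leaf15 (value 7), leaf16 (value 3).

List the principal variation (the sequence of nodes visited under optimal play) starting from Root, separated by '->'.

Root -> C -> J -> leaf15

D (White): max(0, 6, 2) = 6
E (White): max(2, 4) = 4
A (Black): min(6, 4) = 4
F (White): max(2, 5, 3) = 5
G (White): max(4, 7, 8) = 8
B (Black): min(5, 8) = 5
H (White): max(6, 0, 8) = 8
J (White): max(7, 3) = 7
C (Black): min(8, 7) = 7
Root (White): max(4, 5, 7) = 7
At Root, White picks C (highest: 7).
At C, Black picks J (lowest: 7).
At J, White picks leaf15 (highest: 7).
Terminal value 7.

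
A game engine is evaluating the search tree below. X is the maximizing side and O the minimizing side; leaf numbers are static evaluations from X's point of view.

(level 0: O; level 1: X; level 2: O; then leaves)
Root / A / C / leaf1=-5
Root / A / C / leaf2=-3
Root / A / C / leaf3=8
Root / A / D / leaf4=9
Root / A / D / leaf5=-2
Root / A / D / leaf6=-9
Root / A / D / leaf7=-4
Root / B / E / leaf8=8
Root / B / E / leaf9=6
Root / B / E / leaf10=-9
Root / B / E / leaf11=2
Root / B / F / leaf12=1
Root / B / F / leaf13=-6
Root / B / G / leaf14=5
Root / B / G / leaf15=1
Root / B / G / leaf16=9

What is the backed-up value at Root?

-5

C (O): min(-5, -3, 8) = -5
D (O): min(9, -2, -9, -4) = -9
A (X): max(-5, -9) = -5
E (O): min(8, 6, -9, 2) = -9
F (O): min(1, -6) = -6
G (O): min(5, 1, 9) = 1
B (X): max(-9, -6, 1) = 1
Root (O): min(-5, 1) = -5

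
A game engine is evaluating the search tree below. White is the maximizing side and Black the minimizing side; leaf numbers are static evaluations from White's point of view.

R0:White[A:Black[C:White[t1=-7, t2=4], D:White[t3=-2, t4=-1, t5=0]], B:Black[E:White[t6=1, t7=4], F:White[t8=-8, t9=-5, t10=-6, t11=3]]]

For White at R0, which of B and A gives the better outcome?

B

E (White): max(1, 4) = 4
F (White): max(-8, -5, -6, 3) = 3
B (Black): min(4, 3) = 3
C (White): max(-7, 4) = 4
D (White): max(-2, -1, 0) = 0
A (Black): min(4, 0) = 0
White prefers the higher value; B=3, A=0. B is better since 3 > 0.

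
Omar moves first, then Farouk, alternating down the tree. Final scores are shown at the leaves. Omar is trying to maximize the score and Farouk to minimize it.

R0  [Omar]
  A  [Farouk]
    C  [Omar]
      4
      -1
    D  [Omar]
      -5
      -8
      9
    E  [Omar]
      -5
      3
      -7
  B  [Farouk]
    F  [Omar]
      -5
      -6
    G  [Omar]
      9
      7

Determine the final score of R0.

C (Omar): max(4, -1) = 4
D (Omar): max(-5, -8, 9) = 9
E (Omar): max(-5, 3, -7) = 3
A (Farouk): min(4, 9, 3) = 3
F (Omar): max(-5, -6) = -5
G (Omar): max(9, 7) = 9
B (Farouk): min(-5, 9) = -5
R0 (Omar): max(3, -5) = 3

3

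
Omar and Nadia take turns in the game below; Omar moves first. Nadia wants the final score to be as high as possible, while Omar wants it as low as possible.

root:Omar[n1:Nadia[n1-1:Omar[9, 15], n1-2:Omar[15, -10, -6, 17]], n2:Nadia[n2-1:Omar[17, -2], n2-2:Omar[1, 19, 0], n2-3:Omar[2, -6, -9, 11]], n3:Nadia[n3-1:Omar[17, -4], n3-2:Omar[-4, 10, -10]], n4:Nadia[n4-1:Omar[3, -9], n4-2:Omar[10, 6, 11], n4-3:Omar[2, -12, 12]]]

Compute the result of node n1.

9

n1-1 (Omar): min(9, 15) = 9
n1-2 (Omar): min(15, -10, -6, 17) = -10
n1 (Nadia): max(9, -10) = 9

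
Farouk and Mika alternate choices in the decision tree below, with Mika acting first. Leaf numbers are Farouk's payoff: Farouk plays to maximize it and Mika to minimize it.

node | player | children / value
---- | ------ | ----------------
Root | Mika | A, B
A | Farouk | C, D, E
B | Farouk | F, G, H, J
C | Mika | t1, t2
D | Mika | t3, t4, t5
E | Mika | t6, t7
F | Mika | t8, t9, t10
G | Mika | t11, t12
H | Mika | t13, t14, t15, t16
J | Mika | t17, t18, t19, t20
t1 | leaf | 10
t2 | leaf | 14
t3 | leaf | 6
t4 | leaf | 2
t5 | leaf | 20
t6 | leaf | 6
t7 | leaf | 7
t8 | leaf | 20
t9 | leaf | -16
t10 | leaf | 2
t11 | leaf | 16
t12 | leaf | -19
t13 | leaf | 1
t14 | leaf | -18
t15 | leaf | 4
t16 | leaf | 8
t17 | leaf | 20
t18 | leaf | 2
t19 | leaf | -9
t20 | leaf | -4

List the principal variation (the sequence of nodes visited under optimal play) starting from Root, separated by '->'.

C (Mika): min(10, 14) = 10
D (Mika): min(6, 2, 20) = 2
E (Mika): min(6, 7) = 6
A (Farouk): max(10, 2, 6) = 10
F (Mika): min(20, -16, 2) = -16
G (Mika): min(16, -19) = -19
H (Mika): min(1, -18, 4, 8) = -18
J (Mika): min(20, 2, -9, -4) = -9
B (Farouk): max(-16, -19, -18, -9) = -9
Root (Mika): min(10, -9) = -9
At Root, Mika picks B (lowest: -9).
At B, Farouk picks J (highest: -9).
At J, Mika picks t19 (lowest: -9).
Terminal value -9.

Root -> B -> J -> t19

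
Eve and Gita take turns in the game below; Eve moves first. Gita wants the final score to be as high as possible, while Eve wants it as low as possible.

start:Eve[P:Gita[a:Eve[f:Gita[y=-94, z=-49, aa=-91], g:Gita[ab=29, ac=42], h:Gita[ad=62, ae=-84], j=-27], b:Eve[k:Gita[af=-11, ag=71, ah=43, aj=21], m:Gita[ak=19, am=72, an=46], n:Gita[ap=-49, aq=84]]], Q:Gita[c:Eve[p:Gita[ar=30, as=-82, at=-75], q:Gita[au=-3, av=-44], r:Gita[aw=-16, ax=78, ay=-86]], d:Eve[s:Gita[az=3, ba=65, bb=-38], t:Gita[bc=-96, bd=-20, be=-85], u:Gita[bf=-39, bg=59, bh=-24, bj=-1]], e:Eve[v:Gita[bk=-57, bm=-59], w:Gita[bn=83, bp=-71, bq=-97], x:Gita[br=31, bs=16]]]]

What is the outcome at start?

-3

f (Gita): max(-94, -49, -91) = -49
g (Gita): max(29, 42) = 42
h (Gita): max(62, -84) = 62
a (Eve): min(-49, 42, 62, -27) = -49
k (Gita): max(-11, 71, 43, 21) = 71
m (Gita): max(19, 72, 46) = 72
n (Gita): max(-49, 84) = 84
b (Eve): min(71, 72, 84) = 71
P (Gita): max(-49, 71) = 71
p (Gita): max(30, -82, -75) = 30
q (Gita): max(-3, -44) = -3
r (Gita): max(-16, 78, -86) = 78
c (Eve): min(30, -3, 78) = -3
s (Gita): max(3, 65, -38) = 65
t (Gita): max(-96, -20, -85) = -20
u (Gita): max(-39, 59, -24, -1) = 59
d (Eve): min(65, -20, 59) = -20
v (Gita): max(-57, -59) = -57
w (Gita): max(83, -71, -97) = 83
x (Gita): max(31, 16) = 31
e (Eve): min(-57, 83, 31) = -57
Q (Gita): max(-3, -20, -57) = -3
start (Eve): min(71, -3) = -3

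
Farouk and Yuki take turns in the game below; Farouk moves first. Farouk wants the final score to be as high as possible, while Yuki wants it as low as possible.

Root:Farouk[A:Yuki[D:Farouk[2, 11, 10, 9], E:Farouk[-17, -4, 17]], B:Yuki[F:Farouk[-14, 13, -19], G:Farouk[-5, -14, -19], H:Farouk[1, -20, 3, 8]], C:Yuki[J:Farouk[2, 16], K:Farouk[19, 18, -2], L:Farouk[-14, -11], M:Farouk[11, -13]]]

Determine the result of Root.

D (Farouk): max(2, 11, 10, 9) = 11
E (Farouk): max(-17, -4, 17) = 17
A (Yuki): min(11, 17) = 11
F (Farouk): max(-14, 13, -19) = 13
G (Farouk): max(-5, -14, -19) = -5
H (Farouk): max(1, -20, 3, 8) = 8
B (Yuki): min(13, -5, 8) = -5
J (Farouk): max(2, 16) = 16
K (Farouk): max(19, 18, -2) = 19
L (Farouk): max(-14, -11) = -11
M (Farouk): max(11, -13) = 11
C (Yuki): min(16, 19, -11, 11) = -11
Root (Farouk): max(11, -5, -11) = 11

11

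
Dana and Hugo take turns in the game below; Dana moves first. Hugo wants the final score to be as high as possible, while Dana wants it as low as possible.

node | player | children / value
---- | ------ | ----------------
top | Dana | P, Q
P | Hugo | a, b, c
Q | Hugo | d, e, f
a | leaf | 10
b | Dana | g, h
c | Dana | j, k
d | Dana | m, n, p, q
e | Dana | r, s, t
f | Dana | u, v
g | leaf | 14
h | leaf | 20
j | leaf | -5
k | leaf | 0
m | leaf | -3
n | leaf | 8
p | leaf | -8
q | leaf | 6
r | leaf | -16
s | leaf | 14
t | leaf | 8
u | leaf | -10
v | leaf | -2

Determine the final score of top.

b (Dana): min(14, 20) = 14
c (Dana): min(-5, 0) = -5
P (Hugo): max(10, 14, -5) = 14
d (Dana): min(-3, 8, -8, 6) = -8
e (Dana): min(-16, 14, 8) = -16
f (Dana): min(-10, -2) = -10
Q (Hugo): max(-8, -16, -10) = -8
top (Dana): min(14, -8) = -8

-8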